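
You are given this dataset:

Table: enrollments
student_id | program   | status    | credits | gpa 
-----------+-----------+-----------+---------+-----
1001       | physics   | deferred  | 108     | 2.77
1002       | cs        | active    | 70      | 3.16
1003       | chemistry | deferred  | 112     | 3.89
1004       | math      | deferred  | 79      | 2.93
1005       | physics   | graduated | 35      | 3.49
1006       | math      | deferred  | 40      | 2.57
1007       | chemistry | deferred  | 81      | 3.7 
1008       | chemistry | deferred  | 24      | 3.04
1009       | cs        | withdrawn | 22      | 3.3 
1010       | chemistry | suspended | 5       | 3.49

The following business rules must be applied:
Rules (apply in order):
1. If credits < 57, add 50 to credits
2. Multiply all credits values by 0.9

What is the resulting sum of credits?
743.4

Step 1: Apply Rule 1 - Add 50 to records with credits < 57
  - 5 records affected: 126 + (5 × 50) = 376
  - Unaffected records: 450
  - Sum after Rule 1: 826
Step 2: Apply Rule 2 - Multiply all by 0.9
  - 826 × 0.9 = 743.4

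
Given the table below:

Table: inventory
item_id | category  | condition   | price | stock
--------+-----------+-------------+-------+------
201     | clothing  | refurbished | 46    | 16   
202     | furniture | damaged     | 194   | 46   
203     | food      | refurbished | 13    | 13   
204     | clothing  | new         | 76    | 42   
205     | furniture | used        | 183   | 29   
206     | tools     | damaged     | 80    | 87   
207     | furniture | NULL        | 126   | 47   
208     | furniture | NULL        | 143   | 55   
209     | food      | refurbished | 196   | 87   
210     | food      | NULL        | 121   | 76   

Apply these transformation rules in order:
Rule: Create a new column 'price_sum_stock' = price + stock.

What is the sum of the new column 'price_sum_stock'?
1676

Step 1: For each record, compute price + stock
Example calculations:
  46 + 16 = 62
  194 + 46 = 240
  13 + 13 = 26
  ...
Step 2: Sum all derived values
Step 3: Total = 1676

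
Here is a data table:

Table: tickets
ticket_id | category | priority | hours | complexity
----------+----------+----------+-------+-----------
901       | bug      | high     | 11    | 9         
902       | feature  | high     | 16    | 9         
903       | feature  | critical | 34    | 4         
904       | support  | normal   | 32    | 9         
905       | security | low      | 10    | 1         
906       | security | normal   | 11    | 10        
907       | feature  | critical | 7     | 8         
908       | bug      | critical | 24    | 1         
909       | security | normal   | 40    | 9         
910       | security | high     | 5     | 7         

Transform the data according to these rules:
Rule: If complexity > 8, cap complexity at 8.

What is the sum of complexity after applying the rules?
61

Step 1: 5 records have complexity > 8
Step 2: These records originally summed to 46
Step 3: After capping: 5 × 8 = 40
Step 4: Unaffected records sum: 21
Step 5: Final sum = 40 + 21 = 61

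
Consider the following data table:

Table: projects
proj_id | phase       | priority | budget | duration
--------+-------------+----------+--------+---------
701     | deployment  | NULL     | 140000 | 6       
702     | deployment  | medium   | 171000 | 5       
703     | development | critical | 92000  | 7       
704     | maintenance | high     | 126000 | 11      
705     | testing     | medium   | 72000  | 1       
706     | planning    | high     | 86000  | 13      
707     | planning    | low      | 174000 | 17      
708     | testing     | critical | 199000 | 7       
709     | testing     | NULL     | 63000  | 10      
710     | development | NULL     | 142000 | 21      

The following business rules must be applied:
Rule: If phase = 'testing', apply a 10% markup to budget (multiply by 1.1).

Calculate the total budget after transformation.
1298400.0

Step 1: Records with phase = 'testing' have total budget = 334000
Step 2: Apply multiplier: 334000 × 1.1 = 367400.0
Step 3: Other records total: 931000
Step 4: Final sum = 367400.0 + 931000 = 1298400.0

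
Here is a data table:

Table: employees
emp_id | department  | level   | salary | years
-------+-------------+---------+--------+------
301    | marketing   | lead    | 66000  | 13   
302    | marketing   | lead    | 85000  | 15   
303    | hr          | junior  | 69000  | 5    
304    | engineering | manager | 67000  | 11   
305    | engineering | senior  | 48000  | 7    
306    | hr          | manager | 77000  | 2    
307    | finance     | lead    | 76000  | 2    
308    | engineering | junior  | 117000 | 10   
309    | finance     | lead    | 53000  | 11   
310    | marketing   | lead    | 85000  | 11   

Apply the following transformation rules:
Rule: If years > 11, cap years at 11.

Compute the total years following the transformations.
81

Step 1: 2 records have years > 11
Step 2: These records originally summed to 28
Step 3: After capping: 2 × 11 = 22
Step 4: Unaffected records sum: 59
Step 5: Final sum = 22 + 59 = 81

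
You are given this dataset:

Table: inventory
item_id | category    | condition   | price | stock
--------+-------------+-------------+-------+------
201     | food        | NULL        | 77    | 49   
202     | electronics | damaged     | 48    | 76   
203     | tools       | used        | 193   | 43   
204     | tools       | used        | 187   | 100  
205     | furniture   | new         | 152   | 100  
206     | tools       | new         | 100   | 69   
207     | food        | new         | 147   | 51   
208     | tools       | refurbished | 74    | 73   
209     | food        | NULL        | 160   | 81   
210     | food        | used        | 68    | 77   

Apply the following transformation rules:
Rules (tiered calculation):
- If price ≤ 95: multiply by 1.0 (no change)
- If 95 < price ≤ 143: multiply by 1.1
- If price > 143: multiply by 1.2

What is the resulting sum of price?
1383.8

Step 1: Tier 1 (price ≤ 95): 4 records, sum = 267 × 1.0 = 267.0
Step 2: Tier 2 (95 < price ≤ 143): 1 records, sum = 100 × 1.1 = 110.0
Step 3: Tier 3 (price > 143): 5 records, sum = 839 × 1.2 = 1006.8
Step 4: Final sum = 267.0 + 110.0 + 1006.8 = 1383.8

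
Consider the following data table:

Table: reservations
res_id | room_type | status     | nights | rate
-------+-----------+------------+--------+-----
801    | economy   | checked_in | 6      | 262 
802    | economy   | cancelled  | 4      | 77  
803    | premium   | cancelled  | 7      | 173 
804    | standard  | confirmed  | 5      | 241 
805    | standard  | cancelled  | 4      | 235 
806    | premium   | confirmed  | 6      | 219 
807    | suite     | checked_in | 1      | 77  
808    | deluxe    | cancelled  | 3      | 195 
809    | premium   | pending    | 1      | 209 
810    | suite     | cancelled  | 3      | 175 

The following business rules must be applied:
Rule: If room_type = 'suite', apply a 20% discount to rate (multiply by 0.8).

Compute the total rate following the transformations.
1812.6

Step 1: Records with room_type = 'suite' have total rate = 252
Step 2: Apply multiplier: 252 × 0.8 = 201.6
Step 3: Other records total: 1611
Step 4: Final sum = 201.6 + 1611 = 1812.6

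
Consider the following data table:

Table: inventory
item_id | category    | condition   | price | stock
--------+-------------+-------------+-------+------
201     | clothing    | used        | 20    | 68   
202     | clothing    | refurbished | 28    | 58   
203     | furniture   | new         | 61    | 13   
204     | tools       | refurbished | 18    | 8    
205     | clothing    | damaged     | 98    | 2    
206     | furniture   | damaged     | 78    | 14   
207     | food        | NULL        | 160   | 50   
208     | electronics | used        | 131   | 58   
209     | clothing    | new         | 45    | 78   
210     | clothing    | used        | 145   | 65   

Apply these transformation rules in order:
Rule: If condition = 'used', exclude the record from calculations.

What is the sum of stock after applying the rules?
223

Step 1: Identify records where condition = 'used'
Step 2: The excluded records sum to 191
Step 3: Original total stock = 414
Step 4: Remaining total = 414 - 191 = 223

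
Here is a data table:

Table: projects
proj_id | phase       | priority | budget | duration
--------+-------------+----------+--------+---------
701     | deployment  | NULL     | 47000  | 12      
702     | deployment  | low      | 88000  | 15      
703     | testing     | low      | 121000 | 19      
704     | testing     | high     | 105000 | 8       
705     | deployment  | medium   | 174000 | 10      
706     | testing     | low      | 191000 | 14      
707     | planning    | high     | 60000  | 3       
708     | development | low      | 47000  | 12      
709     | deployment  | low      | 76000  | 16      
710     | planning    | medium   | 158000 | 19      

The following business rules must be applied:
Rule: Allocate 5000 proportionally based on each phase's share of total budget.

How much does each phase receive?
deployment: 1804.12, development: 220.24, planning: 1021.56, testing: 1954.08

Step 1: Calculate total budget = 1067000
Step 2: Calculate each phase's proportion:
  deployment: 385000/1067000 = 36.08% → 1804.12
  development: 47000/1067000 = 4.40% → 220.24
  planning: 218000/1067000 = 20.43% → 1021.56
  testing: 417000/1067000 = 39.08% → 1954.08
Step 3: Verify: sum of allocations ≈ 5000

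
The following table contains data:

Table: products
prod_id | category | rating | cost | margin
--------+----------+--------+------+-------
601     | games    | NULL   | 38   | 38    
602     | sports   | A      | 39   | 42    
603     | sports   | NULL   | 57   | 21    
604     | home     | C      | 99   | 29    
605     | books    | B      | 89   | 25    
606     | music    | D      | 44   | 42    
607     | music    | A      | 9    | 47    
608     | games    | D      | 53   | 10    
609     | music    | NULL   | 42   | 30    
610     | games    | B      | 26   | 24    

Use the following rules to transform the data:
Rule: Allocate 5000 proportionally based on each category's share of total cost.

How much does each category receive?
books: 897.18, games: 1179.44, home: 997.98, music: 957.66, sports: 967.74

Step 1: Calculate total cost = 496
Step 2: Calculate each category's proportion:
  books: 89/496 = 17.94% → 897.18
  games: 117/496 = 23.59% → 1179.44
  home: 99/496 = 19.96% → 997.98
  music: 95/496 = 19.15% → 957.66
  sports: 96/496 = 19.35% → 967.74
Step 3: Verify: sum of allocations ≈ 5000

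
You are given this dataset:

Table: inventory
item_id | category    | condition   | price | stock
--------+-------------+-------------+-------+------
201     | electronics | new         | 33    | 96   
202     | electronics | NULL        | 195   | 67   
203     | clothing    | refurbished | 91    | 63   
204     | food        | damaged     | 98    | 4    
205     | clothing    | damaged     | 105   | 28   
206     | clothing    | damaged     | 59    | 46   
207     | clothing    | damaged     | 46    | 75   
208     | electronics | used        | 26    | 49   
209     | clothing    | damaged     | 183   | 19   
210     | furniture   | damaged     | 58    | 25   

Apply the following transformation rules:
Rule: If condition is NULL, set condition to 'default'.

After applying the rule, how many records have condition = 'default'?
1

Step 1: Count records where condition IS NULL
Step 2: Found 1 records with NULL condition
Step 3: These records will have condition set to 'default'
Step 4: Records already having condition = 'default': 0
Step 5: Answer: 1 + 0 = 1 records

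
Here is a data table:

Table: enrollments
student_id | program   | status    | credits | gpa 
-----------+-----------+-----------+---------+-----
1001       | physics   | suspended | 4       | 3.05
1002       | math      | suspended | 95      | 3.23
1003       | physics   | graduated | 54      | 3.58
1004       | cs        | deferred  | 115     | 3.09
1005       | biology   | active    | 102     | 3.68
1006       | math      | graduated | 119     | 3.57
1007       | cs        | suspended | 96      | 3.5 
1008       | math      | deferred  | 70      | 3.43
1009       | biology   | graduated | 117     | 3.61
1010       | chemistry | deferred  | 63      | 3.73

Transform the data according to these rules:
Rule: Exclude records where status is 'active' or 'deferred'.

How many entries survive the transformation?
6

Step 1: Count records to exclude
  - 1 (active) + 3 (deferred) = 4 records
Step 2: Total records: 10
Step 3: Remaining = 10 - 4 = 6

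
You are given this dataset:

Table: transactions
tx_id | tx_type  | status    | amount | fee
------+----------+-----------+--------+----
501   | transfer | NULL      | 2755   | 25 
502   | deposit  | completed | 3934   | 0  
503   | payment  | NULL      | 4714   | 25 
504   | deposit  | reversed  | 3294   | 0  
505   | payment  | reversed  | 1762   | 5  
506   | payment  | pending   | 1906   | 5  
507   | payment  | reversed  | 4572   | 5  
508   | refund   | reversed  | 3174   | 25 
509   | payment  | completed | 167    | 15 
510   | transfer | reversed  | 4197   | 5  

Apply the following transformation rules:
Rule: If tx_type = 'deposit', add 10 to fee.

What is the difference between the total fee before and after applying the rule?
20

Step 1: Original sum of fee = 110
Step 2: 2 records have tx_type = 'deposit'
Step 3: Each affected record changes by 10
Step 4: Total change = 2 × 10 = 20
Step 5: New sum = 110 + 20 = 130
Step 6: Difference = |130 - 110| = 20
        (Sum increased by 20)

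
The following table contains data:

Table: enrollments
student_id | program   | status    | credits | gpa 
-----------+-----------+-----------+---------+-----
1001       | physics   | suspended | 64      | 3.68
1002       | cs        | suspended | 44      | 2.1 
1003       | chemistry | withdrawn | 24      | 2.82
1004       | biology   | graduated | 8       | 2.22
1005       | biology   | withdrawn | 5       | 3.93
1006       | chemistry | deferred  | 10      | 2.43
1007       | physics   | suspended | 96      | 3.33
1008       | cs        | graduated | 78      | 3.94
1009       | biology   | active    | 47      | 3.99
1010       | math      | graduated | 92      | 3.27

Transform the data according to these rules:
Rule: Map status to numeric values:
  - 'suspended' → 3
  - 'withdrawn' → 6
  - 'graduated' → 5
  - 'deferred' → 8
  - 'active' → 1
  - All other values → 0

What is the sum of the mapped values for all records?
45

Step 1: Apply mapping to each record
Step 2: Count by status:
  'suspended': 3 records × 3 = 9
  'withdrawn': 2 records × 6 = 12
  'graduated': 3 records × 5 = 15
  'deferred': 1 records × 8 = 8
  'active': 1 records × 1 = 1
Step 3: Sum all mapped values = 45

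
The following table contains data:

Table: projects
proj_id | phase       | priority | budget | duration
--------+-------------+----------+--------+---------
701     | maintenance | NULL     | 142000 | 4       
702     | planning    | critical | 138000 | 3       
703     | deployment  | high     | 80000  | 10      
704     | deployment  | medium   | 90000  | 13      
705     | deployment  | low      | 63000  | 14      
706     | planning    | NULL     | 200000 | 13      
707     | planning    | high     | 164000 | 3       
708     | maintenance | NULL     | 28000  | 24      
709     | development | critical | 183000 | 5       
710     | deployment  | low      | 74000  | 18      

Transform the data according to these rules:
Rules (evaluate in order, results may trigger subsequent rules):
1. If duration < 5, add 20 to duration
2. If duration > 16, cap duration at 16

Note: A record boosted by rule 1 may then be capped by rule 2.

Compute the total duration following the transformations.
135

Step 1: Apply rule 1 to records with duration < 5
  - 3 records get bonus of 20
  - Of these, 3 records then exceed 16 and get capped
Step 2: Apply rule 2 to records with duration > 16
  - 2 records (original) are capped
Step 3: Calculate final sum = 135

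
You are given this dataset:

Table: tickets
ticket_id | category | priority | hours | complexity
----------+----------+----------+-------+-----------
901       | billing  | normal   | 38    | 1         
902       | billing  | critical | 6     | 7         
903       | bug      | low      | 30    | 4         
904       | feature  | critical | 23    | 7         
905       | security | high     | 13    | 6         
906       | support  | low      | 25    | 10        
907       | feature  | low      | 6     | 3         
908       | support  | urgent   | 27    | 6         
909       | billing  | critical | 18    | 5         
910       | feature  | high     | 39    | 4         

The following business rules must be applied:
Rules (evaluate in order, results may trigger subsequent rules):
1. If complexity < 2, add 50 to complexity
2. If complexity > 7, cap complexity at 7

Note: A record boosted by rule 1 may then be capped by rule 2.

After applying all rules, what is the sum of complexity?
56

Step 1: Apply rule 1 to records with complexity < 2
  - 1 records get bonus of 50
  - Of these, 1 records then exceed 7 and get capped
Step 2: Apply rule 2 to records with complexity > 7
  - 1 records (original) are capped
Step 3: Calculate final sum = 56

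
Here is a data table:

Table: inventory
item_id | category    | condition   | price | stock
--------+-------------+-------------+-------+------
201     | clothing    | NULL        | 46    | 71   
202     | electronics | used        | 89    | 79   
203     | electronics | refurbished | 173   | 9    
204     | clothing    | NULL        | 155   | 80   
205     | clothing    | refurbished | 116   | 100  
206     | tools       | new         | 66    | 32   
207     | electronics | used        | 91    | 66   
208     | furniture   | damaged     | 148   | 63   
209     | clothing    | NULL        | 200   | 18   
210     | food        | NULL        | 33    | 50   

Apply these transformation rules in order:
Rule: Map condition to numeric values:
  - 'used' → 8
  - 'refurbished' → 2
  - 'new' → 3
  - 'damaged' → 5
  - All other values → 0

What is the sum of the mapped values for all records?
28

Step 1: Apply mapping to each record
Step 2: Count by status:
  'used': 2 records × 8 = 16
  'refurbished': 2 records × 2 = 4
  'new': 1 records × 3 = 3
  'damaged': 1 records × 5 = 5
Step 3: Sum all mapped values = 28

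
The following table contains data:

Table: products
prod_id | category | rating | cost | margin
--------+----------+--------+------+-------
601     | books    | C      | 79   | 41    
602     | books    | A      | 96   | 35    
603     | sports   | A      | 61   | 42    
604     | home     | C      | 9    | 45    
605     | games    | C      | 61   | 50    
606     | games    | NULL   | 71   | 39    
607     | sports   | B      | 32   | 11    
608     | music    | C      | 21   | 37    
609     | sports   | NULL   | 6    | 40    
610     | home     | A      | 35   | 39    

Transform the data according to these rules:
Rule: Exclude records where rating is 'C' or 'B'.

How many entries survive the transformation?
5

Step 1: Count records to exclude
  - 4 (C) + 1 (B) = 5 records
Step 2: Total records: 10
Step 3: Remaining = 10 - 5 = 5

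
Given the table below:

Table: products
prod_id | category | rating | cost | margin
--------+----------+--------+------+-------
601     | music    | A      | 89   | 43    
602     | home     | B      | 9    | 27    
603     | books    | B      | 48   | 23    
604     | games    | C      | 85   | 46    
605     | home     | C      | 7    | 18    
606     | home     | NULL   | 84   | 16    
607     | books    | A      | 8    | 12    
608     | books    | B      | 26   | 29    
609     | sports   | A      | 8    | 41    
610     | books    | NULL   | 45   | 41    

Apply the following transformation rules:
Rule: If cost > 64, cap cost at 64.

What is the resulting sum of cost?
343

Step 1: 3 records have cost > 64
Step 2: These records originally summed to 258
Step 3: After capping: 3 × 64 = 192
Step 4: Unaffected records sum: 151
Step 5: Final sum = 192 + 151 = 343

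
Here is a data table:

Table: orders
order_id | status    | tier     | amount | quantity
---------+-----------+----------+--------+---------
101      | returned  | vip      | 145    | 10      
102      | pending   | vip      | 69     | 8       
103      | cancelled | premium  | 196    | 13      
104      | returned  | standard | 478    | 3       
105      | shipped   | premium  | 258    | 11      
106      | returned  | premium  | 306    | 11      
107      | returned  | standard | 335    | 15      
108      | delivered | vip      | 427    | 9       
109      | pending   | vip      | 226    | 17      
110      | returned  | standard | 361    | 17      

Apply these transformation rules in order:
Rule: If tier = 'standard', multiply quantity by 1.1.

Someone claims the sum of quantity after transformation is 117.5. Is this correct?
Yes, the result is correct.

Step 1: Calculate the correct sum after transformation
Step 2: Apply multiplier 1.1 to records where tier = 'standard'
Step 3: Correct result = 117.5
Step 4: Claimed result = 117.5
Step 5: 117.5 = 117.5 ✓
Conclusion: The claimed result is correct.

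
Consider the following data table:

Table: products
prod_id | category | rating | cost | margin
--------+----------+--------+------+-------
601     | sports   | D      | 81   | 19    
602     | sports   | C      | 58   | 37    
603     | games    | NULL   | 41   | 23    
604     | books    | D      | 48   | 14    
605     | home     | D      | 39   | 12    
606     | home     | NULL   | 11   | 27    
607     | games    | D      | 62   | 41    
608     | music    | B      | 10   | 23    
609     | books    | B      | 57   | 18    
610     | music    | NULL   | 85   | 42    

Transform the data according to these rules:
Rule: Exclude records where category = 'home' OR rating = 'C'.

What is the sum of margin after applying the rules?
180

Step 1: Find records where category = 'home' OR rating = 'C'
Step 2: 3 records match, summing to 76
Step 3: Original sum: 256
Step 4: Remaining sum = 256 - 76 = 180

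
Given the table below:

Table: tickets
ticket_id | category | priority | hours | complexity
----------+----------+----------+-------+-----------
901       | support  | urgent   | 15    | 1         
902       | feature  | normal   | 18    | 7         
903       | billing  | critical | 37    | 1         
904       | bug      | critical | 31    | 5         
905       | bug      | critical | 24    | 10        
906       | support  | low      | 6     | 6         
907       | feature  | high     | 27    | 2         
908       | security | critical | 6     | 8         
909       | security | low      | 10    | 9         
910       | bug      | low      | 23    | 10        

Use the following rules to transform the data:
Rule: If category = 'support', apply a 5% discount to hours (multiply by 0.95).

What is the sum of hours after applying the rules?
195.95

Step 1: Records with category = 'support' have total hours = 21
Step 2: Apply multiplier: 21 × 0.95 = 19.95
Step 3: Other records total: 176
Step 4: Final sum = 19.95 + 176 = 195.95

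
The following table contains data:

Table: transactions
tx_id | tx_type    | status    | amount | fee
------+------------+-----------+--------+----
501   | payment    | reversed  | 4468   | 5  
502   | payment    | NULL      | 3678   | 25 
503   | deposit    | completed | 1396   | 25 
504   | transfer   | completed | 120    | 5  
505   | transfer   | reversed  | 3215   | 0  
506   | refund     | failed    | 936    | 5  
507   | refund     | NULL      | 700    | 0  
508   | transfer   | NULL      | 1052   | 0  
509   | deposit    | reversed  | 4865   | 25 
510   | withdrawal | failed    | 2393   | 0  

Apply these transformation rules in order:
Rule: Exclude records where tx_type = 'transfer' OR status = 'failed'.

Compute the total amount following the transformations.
15107

Step 1: Find records where tx_type = 'transfer' OR status = 'failed'
Step 2: 5 records match, summing to 7716
Step 3: Original sum: 22823
Step 4: Remaining sum = 22823 - 7716 = 15107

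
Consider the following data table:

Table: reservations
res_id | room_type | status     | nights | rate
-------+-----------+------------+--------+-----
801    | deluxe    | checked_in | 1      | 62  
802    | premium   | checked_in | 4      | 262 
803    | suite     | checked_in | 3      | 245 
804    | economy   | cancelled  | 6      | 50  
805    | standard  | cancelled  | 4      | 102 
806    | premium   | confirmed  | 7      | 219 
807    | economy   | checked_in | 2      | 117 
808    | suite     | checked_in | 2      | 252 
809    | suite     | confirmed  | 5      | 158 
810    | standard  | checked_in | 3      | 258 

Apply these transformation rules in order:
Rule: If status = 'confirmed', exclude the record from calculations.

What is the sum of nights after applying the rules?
25

Step 1: Identify records where status = 'confirmed'
Step 2: The excluded records sum to 12
Step 3: Original total nights = 37
Step 4: Remaining total = 37 - 12 = 25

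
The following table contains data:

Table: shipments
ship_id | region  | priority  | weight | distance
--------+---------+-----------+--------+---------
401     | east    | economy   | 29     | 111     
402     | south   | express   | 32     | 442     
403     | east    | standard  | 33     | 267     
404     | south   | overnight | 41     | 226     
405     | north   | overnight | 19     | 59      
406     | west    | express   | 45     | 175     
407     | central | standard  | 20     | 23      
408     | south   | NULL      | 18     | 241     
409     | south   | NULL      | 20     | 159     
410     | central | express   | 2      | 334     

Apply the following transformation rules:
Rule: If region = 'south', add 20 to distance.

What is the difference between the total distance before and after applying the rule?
80

Step 1: Original sum of distance = 2037
Step 2: 4 records have region = 'south'
Step 3: Each affected record changes by 20
Step 4: Total change = 4 × 20 = 80
Step 5: New sum = 2037 + 80 = 2117
Step 6: Difference = |2117 - 2037| = 80
        (Sum increased by 80)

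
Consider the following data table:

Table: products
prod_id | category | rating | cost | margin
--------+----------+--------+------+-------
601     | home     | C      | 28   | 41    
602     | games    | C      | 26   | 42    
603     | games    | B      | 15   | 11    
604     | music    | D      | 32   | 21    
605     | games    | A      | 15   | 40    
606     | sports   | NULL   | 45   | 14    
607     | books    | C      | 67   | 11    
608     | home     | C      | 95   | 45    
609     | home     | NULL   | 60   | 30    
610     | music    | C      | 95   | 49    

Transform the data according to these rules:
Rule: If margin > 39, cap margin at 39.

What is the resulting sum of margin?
282

Step 1: 5 records have margin > 39
Step 2: These records originally summed to 217
Step 3: After capping: 5 × 39 = 195
Step 4: Unaffected records sum: 87
Step 5: Final sum = 195 + 87 = 282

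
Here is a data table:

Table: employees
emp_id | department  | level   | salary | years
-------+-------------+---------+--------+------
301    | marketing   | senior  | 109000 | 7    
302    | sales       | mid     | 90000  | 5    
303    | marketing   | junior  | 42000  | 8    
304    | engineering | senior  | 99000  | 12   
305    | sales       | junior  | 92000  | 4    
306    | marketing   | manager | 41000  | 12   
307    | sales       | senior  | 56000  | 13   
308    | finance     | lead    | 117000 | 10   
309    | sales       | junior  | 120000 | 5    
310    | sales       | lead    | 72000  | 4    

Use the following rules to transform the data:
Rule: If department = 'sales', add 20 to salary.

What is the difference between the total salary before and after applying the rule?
100

Step 1: Original sum of salary = 838000
Step 2: 5 records have department = 'sales'
Step 3: Each affected record changes by 20
Step 4: Total change = 5 × 20 = 100
Step 5: New sum = 838000 + 100 = 838100
Step 6: Difference = |838100 - 838000| = 100
        (Sum increased by 100)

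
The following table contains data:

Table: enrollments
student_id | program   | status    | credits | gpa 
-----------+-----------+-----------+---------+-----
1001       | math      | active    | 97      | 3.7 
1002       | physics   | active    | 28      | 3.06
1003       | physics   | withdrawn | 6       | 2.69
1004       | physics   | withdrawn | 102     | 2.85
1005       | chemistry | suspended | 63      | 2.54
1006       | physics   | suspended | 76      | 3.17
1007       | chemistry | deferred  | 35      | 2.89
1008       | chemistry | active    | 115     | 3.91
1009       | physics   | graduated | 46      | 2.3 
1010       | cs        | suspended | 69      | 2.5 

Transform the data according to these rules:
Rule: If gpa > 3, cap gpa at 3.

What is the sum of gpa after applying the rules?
27.77

Step 1: 4 records have gpa > 3
Step 2: These records originally summed to 13.84
Step 3: After capping: 4 × 3 = 12
Step 4: Unaffected records sum: 15.77
Step 5: Final sum = 12 + 15.77 = 27.77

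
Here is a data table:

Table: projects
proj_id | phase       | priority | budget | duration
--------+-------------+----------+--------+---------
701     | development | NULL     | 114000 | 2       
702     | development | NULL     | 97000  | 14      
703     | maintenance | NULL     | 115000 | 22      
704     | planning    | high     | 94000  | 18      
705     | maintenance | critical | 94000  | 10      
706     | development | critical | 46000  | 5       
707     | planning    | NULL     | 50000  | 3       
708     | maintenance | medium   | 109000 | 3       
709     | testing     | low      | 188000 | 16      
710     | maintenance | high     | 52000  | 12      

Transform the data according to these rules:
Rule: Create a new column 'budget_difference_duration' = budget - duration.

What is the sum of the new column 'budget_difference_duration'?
958895

Step 1: For each record, compute budget - duration
Example calculations:
  114000 - 2 = 113998
  97000 - 14 = 96986
  115000 - 22 = 114978
  ...
Step 2: Sum all derived values
Step 3: Total = 958895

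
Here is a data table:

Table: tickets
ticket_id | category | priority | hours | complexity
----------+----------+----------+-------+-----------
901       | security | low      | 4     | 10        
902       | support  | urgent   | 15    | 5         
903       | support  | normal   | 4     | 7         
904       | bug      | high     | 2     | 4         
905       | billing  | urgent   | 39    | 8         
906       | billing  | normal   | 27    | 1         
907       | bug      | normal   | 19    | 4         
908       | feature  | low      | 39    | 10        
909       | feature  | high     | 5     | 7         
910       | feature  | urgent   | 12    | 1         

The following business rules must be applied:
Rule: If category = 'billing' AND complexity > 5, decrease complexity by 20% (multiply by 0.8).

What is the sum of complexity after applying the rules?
55.4

Step 1: Find records where category = 'billing' AND complexity > 5
Step 2: 1 records match, summing to 8
Step 3: After multiplier: 8 × 0.8 = 6.4
Step 4: Unaffected records sum: 49
Step 5: Final sum = 6.4 + 49 = 55.4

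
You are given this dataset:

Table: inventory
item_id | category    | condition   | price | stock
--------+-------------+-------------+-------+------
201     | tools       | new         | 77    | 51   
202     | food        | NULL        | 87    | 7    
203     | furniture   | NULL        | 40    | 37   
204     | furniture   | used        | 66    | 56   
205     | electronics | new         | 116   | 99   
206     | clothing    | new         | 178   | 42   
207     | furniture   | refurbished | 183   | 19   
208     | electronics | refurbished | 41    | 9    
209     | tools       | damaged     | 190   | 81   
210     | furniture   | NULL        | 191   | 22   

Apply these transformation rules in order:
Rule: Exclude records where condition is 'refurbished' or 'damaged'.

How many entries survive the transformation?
7

Step 1: Count records to exclude
  - 2 (refurbished) + 1 (damaged) = 3 records
Step 2: Total records: 10
Step 3: Remaining = 10 - 3 = 7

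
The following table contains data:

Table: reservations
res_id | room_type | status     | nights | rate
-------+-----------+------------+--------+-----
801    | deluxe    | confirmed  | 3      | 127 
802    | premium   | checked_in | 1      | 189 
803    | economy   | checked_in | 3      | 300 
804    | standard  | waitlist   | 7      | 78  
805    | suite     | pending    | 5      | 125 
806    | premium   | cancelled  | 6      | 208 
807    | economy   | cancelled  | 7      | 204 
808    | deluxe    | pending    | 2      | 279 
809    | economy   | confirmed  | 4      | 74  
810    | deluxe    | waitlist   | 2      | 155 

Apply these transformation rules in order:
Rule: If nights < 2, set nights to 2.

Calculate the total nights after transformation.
41

Step 1: 1 records have nights < 2
Step 2: These records originally summed to 1
Step 3: After setting to minimum: 1 × 2 = 2
Step 4: Unaffected records sum: 39
Step 5: Final sum = 2 + 39 = 41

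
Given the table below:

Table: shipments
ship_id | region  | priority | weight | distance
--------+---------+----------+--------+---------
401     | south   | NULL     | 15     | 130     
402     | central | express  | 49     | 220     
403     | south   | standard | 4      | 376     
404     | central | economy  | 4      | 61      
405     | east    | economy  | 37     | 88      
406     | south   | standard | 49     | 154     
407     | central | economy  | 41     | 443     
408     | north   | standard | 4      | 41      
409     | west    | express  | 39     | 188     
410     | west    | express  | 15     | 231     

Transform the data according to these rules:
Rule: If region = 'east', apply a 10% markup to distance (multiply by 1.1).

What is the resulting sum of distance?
1940.8

Step 1: Records with region = 'east' have total distance = 88
Step 2: Apply multiplier: 88 × 1.1 = 96.8
Step 3: Other records total: 1844
Step 4: Final sum = 96.8 + 1844 = 1940.8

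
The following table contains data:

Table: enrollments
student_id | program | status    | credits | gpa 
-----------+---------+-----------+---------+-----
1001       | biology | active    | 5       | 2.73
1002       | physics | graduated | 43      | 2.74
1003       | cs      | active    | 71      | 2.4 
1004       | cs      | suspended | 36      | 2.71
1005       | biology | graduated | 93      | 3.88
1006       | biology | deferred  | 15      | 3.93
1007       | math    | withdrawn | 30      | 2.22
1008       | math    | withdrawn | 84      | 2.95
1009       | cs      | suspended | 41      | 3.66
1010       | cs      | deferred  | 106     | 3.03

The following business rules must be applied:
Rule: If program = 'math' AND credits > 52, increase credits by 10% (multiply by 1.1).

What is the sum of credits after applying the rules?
532.4

Step 1: Find records where program = 'math' AND credits > 52
Step 2: 1 records match, summing to 84
Step 3: After multiplier: 84 × 1.1 = 92.4
Step 4: Unaffected records sum: 440
Step 5: Final sum = 92.4 + 440 = 532.4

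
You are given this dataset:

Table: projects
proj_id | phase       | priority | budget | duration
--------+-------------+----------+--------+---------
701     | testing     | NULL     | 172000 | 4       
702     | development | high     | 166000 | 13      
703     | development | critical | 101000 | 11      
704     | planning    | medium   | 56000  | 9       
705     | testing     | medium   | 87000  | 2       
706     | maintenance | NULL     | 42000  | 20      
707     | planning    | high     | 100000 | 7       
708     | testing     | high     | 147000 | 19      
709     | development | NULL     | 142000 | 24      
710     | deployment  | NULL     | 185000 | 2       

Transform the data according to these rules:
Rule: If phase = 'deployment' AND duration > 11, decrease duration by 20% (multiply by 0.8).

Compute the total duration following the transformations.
111

Step 1: Find records where phase = 'deployment' AND duration > 11
Step 2: 0 records match, summing to 0
Step 3: After multiplier: 0 × 0.8 = 0.0
Step 4: Unaffected records sum: 111
Step 5: Final sum = 0.0 + 111 = 111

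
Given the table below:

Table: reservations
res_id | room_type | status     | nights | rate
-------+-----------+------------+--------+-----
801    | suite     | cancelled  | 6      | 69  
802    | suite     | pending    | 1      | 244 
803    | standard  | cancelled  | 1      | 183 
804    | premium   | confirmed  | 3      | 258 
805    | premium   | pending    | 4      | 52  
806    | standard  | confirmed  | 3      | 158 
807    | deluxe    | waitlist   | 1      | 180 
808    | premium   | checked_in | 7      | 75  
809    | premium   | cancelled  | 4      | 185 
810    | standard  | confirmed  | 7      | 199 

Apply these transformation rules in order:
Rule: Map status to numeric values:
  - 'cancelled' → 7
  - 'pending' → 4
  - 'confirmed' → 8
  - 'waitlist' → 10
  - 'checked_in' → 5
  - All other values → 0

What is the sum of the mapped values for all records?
68

Step 1: Apply mapping to each record
Step 2: Count by status:
  'cancelled': 3 records × 7 = 21
  'pending': 2 records × 4 = 8
  'confirmed': 3 records × 8 = 24
  'waitlist': 1 records × 10 = 10
  'checked_in': 1 records × 5 = 5
Step 3: Sum all mapped values = 68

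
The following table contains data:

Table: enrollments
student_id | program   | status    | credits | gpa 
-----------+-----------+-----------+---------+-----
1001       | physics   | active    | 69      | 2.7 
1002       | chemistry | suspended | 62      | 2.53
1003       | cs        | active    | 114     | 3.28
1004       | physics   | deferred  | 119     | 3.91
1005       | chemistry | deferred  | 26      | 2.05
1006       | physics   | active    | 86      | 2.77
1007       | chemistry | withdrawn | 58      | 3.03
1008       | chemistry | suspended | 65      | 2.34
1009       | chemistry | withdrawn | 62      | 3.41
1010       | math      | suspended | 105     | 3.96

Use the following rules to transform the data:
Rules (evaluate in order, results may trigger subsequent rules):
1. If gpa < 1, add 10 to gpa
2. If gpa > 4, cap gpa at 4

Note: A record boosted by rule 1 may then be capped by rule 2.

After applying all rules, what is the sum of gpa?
29.98

Step 1: Apply rule 1 to records with gpa < 1
  - 0 records get bonus of 10
  - Of these, 0 records then exceed 4 and get capped
Step 2: Apply rule 2 to records with gpa > 4
  - 0 records (original) are capped
Step 3: Calculate final sum = 29.98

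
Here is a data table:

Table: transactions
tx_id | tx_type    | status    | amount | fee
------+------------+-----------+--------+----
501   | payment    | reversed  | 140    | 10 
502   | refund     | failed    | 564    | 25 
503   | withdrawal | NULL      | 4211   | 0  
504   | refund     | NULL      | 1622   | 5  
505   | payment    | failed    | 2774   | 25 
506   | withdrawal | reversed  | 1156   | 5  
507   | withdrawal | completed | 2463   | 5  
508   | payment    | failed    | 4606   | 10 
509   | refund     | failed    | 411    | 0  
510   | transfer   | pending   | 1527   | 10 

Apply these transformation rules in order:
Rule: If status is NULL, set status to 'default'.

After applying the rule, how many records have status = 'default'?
2

Step 1: Count records where status IS NULL
Step 2: Found 2 records with NULL status
Step 3: These records will have status set to 'default'
Step 4: Records already having status = 'default': 0
Step 5: Answer: 2 + 0 = 2 records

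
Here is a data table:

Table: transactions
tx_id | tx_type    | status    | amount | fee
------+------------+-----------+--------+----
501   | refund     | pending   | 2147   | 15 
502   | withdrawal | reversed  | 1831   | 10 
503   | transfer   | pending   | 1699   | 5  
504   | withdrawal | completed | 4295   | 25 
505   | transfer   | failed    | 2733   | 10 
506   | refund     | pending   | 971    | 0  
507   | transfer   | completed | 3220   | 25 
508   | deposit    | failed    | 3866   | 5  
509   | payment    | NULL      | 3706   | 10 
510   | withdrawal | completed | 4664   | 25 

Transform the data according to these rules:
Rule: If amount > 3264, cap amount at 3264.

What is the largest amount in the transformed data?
3264

Step 1: Original maximum amount = 4664
Step 2: Apply cap at 3264
Step 3: 4 records had amount > 3264 and were capped
Step 4: Maximum after transformation = 3264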